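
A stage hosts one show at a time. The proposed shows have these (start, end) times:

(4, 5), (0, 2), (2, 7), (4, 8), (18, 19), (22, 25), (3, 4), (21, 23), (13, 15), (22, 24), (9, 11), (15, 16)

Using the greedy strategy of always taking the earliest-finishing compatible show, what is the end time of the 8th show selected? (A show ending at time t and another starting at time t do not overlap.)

23

Order by finish time; keep every interval that doesn't clash with the previous kept one.
Sorted by end: (0,2)  (3,4)  (4,5)  (2,7)  (4,8)  (9,11)  (13,15)  (15,16)  (18,19)  (21,23)  (22,24)  (22,25)
take (0,2); take (3,4); take (4,5); skip (4,8); take (9,11); take (13,15); take (15,16); take (18,19); take (21,23); skip (22,24).
Selected: (0,2) (3,4) (4,5) (9,11) (13,15) (15,16) (18,19) (21,23)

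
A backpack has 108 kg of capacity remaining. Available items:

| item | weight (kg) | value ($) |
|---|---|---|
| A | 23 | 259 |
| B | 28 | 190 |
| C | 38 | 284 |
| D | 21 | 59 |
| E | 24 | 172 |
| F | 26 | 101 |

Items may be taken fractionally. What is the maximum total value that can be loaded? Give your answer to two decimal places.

Ratios (sorted): A 11.26, C 7.47, E 7.17, B 6.79, F 3.88, D 2.81
take A (23 @ 259); take C (38 @ 284); take E (24 @ 172); take 23/28 of B → 156.07. Capacity used 108/108.
Total value = 871.07

871.07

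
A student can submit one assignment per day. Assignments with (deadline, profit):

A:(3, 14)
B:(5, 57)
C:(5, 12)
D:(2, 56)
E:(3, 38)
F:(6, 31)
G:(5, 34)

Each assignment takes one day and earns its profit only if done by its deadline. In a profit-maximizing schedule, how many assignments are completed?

Profit order: B=57 D=56 E=38 G=34 F=31 A=14 C=12
Assign: B→slot 5, D→slot 2, E→slot 3, G→slot 4, F→slot 6, A→slot 1, C skipped.
Slots: [1:A] [2:D] [3:E] [4:G] [5:B] [6:F]
6 of 7 scheduled.

6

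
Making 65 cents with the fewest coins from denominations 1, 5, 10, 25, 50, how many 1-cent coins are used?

Greedy: take as many of the largest coin as possible, then repeat with the remainder.
65 − 1×50→15 − 1×10→5 − 1×5→0
Count of 1: 0

0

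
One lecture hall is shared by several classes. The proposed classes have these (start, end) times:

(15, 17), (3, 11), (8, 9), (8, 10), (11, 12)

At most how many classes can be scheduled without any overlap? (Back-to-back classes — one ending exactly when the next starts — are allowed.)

3

Sort by end time and greedily take each interval whose start is ≥ the last chosen end.
Sorted by end: (8,9)  (8,10)  (3,11)  (11,12)  (15,17)
take (8,9); skip (8,10); take (11,12); take (15,17).
Selected 3 classes.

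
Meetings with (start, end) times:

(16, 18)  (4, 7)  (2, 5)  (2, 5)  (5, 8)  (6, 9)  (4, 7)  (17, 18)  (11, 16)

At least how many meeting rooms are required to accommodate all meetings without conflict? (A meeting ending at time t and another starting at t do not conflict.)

4

The answer is the maximum number of intervals overlapping at any instant.
Events (time:±→running): 2:+→1 2:+→2 4:+→3 4:+→4 … peak 4.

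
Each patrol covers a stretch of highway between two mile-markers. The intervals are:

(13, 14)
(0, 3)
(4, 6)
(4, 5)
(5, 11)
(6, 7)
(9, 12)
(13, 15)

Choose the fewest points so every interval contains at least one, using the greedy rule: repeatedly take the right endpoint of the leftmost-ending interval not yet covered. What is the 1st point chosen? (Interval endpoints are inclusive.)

Sorted: [0,3] [4,5] [4,6] [6,7] [5,11] [9,12] [13,14] [13,15]
{[0,3]} hit by 3; {[4,5],[4,6]} hit by 5; {[6,7],[5,11]} hit by 7; {[9,12]} hit by 12; {[13,14],[13,15]} hit by 14.
Points: 3, 5, 7, 12, 14 (5 total).

3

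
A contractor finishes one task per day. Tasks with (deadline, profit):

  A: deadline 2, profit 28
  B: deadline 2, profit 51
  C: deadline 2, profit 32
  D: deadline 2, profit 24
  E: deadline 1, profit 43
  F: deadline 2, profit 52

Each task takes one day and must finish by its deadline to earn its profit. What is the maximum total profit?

Profit order: F=52 B=51 E=43 C=32 A=28 D=24
Assign: F→slot 2, B→slot 1, E skipped, C skipped, A skipped, D skipped.
Slots: [1:B] [2:F]
Profit = 51 + 52 = 103

103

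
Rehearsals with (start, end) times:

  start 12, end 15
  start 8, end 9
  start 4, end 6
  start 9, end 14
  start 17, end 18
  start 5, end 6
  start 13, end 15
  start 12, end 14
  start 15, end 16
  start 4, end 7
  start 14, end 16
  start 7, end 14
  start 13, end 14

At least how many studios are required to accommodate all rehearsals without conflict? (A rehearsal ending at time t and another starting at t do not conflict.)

starts: [4, 4, 5, 7, 8, 9, 12, 12, 13, 13, 14, 15, 17]
ends:   [6, 6, 7, 9, 14, 14, 14, 14, 15, 15, 16, 16, 18]
s4→1 s4→2 s5→3 e6→2 e6→1 e7→0 s7→1 s8→2 e9→1 s9→2 s12→3 s12→4 s13→5 s13→6  — peak 6.

6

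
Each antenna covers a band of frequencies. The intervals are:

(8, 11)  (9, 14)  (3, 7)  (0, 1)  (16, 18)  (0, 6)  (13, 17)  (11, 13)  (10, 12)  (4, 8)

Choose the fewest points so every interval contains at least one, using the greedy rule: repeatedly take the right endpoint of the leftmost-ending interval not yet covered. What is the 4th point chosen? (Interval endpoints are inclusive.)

Process intervals by earliest right end; each time one isn't hit yet, stab at its right endpoint.
Sorted: [0,1] [0,6] [3,7] [4,8] [8,11] [10,12] [11,13] [9,14] [13,17] [16,18]
{[0,1],[0,6]} hit by 1; {[3,7],[4,8]} hit by 7; {[8,11],[10,12],[11,13],[9,14]} hit by 11; {[13,17],[16,18]} hit by 17.
Points: 1, 7, 11, 17 (4 total).

17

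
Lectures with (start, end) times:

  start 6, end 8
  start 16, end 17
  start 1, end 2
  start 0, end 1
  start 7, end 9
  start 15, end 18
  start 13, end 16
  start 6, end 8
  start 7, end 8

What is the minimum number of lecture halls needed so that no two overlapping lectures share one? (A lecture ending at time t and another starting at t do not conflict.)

The answer is the maximum number of intervals overlapping at any instant.
Events (time:±→running): 0:+→1 1:-→0 1:+→1 2:-→0 6:+→1 6:+→2 7:+→3 7:+→4 … peak 4.

4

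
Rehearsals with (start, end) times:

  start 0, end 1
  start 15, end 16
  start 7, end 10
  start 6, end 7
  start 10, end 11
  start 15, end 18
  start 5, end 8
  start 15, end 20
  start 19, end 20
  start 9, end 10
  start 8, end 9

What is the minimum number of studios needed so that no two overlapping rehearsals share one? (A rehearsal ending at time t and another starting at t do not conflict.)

The answer is the maximum number of intervals overlapping at any instant.
Events (time:±→running): 0:+→1 1:-→0 5:+→1 6:+→2 7:-→1 7:+→2 8:-→1 8:+→2 9:-→1 9:+→2 10:-→1 10:-→0 10:+→1 11:-→0 15:+→1 15:+→2 15:+→3 … peak 3.

3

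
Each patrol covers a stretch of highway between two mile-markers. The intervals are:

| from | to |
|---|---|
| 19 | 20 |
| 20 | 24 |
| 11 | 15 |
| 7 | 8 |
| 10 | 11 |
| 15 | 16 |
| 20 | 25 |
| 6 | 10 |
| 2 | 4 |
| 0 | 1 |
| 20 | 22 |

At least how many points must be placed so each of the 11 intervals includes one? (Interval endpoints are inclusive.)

6

Sort by right endpoint; whenever an interval is uncovered, place a point at its right end.
Sorted: [0,1] [2,4] [7,8] [6,10] [10,11] [11,15] [15,16] [19,20] [20,22] [20,24] [20,25]
{[0,1]} hit by 1; {[2,4]} hit by 4; {[7,8],[6,10]} hit by 8; {[10,11],[11,15]} hit by 11; {[15,16]} hit by 16; {[19,20],[20,22],[20,24],[20,25]} hit by 20.
Points: 1, 4, 8, 11, 16, 20 (6 total).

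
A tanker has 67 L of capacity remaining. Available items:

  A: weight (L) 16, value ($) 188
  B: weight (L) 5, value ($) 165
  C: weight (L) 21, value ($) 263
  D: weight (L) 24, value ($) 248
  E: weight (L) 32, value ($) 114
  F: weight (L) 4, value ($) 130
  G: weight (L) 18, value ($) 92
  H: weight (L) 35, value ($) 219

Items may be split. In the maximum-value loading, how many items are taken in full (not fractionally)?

4

Ratios (sorted): B 33.00, F 32.50, C 12.52, A 11.75, D 10.33, H 6.26, G 5.11, E 3.56
take B (5 @ 165); take F (4 @ 130); take C (21 @ 263); take A (16 @ 188); take 21/24 of D → 217.00. Capacity used 67/67.
4 item(s) taken whole; one partial (take 21/24 of D).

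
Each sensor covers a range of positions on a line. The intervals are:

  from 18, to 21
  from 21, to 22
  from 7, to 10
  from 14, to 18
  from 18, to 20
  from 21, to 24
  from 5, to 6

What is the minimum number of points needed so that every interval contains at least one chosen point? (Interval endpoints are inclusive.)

Sort by right endpoint; whenever an interval is uncovered, place a point at its right end.
By right end: [5,6]  [7,10]  [14,18]  [18,20]  [18,21]  [21,22]  [21,24]
[5,6] uncovered → point at 6; [7,10] uncovered → point at 10; [14,18] uncovered → point at 18; [21,22] uncovered → point at 22.
Points: 6, 10, 18, 22 (4 total).

4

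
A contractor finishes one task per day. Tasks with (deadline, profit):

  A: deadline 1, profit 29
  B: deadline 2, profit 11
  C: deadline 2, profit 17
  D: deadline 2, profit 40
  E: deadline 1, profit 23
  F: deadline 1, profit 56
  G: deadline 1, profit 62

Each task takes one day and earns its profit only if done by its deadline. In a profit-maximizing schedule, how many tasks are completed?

2

Sort by profit descending; place each in the latest free slot ≤ its deadline.
By profit: G(d1,62), F(d1,56), D(d2,40), A(d1,29), E(d1,23), C(d2,17), B(d2,11)
G→slot 1; F skipped; D→slot 2; A skipped; E skipped; C skipped; B skipped.
2 of 7 scheduled.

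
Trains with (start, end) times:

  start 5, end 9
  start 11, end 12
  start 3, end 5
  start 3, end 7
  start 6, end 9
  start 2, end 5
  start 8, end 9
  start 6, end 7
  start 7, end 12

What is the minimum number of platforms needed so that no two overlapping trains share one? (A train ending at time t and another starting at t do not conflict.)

4

Count concurrent intervals with a sweep; the peak is the room count.
Events (time:±→running): 2:+→1 3:+→2 3:+→3 5:-→2 5:-→1 5:+→2 6:+→3 6:+→4 … peak 4.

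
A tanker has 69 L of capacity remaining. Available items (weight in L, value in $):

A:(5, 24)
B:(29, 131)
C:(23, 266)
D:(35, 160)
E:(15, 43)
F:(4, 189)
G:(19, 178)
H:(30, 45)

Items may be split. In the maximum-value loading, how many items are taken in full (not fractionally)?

4

Sort by value per unit weight and fill in that order.
Ratios (sorted): F 47.25, C 11.57, G 9.37, A 4.80, D 4.57, B 4.52, E 2.87, H 1.50
take F (4 @ 189); take C (23 @ 266); take G (19 @ 178); take A (5 @ 24); take 18/35 of D → 82.29. Capacity used 69/69.
4 item(s) taken whole; one partial (take 18/35 of D).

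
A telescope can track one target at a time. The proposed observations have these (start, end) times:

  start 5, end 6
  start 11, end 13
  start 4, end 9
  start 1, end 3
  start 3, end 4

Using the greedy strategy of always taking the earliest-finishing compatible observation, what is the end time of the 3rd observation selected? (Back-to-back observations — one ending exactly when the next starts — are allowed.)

By end time: (1,3), (3,4), (5,6), (4,9), (11,13).
Pick (1,3); next start ≥ 3 → (3,4); next start ≥ 4 → (5,6); next start ≥ 6 → (11,13).
Selected: (1,3) (3,4) (5,6) (11,13)

6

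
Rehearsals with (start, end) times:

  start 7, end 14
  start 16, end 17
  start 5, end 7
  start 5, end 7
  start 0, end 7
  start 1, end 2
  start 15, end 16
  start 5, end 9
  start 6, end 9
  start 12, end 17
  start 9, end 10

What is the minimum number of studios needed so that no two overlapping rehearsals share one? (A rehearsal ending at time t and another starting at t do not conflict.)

starts: [0, 1, 5, 5, 5, 6, 7, 9, 12, 15, 16]
ends:   [2, 7, 7, 7, 9, 9, 10, 14, 16, 17, 17]
s0→1 s1→2 e2→1 s5→2 s5→3 s5→4 s6→5  — peak 5.

5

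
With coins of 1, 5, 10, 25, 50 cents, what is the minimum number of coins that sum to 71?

4

Greedy: take as many of the largest coin as possible, then repeat with the remainder.
71 = 1×50 + 2×10 + 1×1
Total coins = 1 + 2 + 1 = 4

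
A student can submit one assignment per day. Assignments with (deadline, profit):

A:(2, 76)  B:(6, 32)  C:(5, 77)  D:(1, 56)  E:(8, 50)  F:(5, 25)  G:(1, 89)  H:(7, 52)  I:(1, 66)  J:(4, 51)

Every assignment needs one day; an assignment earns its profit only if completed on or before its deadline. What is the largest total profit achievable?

Sort by profit descending; place each in the latest free slot ≤ its deadline.
Profit order: G=89 C=77 A=76 I=66 D=56 H=52 J=51 E=50 B=32 F=25
Assign: G→slot 1, C→slot 5, A→slot 2, I skipped, D skipped, H→slot 7, J→slot 4, E→slot 8, B→slot 6, F→slot 3.
Slots: [1:G] [2:A] [3:F] [4:J] [5:C] [6:B] [7:H] [8:E]
Profit = 89 + 76 + 25 + 51 + 77 + 32 + 52 + 50 = 452

452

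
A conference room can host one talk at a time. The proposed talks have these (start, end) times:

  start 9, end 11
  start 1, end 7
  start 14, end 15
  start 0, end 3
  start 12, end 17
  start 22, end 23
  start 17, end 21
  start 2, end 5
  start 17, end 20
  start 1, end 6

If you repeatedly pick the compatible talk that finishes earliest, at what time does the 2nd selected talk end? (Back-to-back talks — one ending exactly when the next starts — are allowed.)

Sorted by end: (0,3)  (2,5)  (1,6)  (1,7)  (9,11)  (14,15)  (12,17)  (17,20)  (17,21)  (22,23)
take (0,3); skip (1,7); take (9,11); take (14,15); take (17,20); take (22,23).
Selected: (0,3) (9,11) (14,15) (17,20) (22,23)

11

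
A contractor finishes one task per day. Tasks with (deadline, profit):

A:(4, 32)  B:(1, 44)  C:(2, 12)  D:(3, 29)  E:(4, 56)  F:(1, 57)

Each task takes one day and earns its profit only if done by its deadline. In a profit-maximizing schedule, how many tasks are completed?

4

Take jobs in profit order; each goes to the latest open slot no later than its deadline.
By profit: F(d1,57), E(d4,56), B(d1,44), A(d4,32), D(d3,29), C(d2,12)
F→slot 1; E→slot 4; B skipped; A→slot 3; D→slot 2; C skipped.
4 of 6 scheduled.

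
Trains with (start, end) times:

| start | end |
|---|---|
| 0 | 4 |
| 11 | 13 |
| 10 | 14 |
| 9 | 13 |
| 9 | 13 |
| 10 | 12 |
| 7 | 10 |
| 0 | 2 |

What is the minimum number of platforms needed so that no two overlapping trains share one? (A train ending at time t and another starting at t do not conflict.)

Events (time:±→running): 0:+→1 0:+→2 2:-→1 4:-→0 7:+→1 9:+→2 9:+→3 10:-→2 10:+→3 10:+→4 11:+→5 … peak 5.

5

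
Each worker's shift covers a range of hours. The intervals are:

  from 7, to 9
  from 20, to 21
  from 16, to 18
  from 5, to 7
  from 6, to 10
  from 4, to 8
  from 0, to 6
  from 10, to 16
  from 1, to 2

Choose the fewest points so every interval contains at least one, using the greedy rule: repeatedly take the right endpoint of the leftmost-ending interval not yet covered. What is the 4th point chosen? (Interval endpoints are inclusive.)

21

Process intervals by earliest right end; each time one isn't hit yet, stab at its right endpoint.
Sorted: [1,2] [0,6] [5,7] [4,8] [7,9] [6,10] [10,16] [16,18] [20,21]
{[1,2],[0,6]} hit by 2; {[5,7],[4,8],[7,9],[6,10]} hit by 7; {[10,16],[16,18]} hit by 16; {[20,21]} hit by 21.
Points: 2, 7, 16, 21 (4 total).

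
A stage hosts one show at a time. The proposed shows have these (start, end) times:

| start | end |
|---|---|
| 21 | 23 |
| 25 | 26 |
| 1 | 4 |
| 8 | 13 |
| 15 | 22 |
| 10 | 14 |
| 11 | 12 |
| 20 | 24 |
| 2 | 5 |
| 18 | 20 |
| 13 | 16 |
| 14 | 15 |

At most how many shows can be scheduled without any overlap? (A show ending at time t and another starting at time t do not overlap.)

6

Sort by end time and greedily take each interval whose start is ≥ the last chosen end.
By end time: (1,4), (2,5), (11,12), (8,13), (10,14), (14,15), (13,16), (18,20), (15,22), (21,23), (20,24), (25,26).
Pick (1,4); next start ≥ 4 → (11,12); next start ≥ 12 → (14,15); next start ≥ 15 → (18,20); next start ≥ 20 → (21,23); next start ≥ 23 → (25,26).
Selected 6 shows.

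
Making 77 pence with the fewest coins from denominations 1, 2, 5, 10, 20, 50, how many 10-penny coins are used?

0

Greedy: take as many of the largest coin as possible, then repeat with the remainder.
77 − 1×50→27 − 1×20→7 − 1×5→2 − 1×2→0
Count of 10: 0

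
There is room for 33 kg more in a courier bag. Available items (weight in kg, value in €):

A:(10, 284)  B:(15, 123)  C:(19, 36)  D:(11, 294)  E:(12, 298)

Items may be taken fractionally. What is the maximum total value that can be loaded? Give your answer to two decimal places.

876.00

Sort by value per unit weight and fill in that order.
Order: A (284/10=28.40) > D (294/11=26.73) > E (298/12=24.83) > B (123/15=8.20) > C (36/19=1.89)
Fill: take A (10 @ 284) → take D (11 @ 294) → take E (12 @ 298); 33/33 used.
Total value = 876.00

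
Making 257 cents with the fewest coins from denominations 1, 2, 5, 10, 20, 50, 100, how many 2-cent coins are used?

257 − 2×100→57 − 1×50→7 − 1×5→2 − 1×2→0
Count of 2: 1

1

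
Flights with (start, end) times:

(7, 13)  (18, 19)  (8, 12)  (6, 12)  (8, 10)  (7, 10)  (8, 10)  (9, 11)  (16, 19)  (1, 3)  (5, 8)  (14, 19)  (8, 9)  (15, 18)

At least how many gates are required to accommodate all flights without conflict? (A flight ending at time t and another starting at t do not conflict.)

Count concurrent intervals with a sweep; the peak is the room count.
starts: [1, 5, 6, 7, 7, 8, 8, 8, 8, 9, 14, 15, 16, 18]
ends:   [3, 8, 9, 10, 10, 10, 11, 12, 12, 13, 18, 19, 19, 19]
s1→1 e3→0 s5→1 s6→2 s7→3 s7→4 e8→3 s8→4 s8→5 s8→6 s8→7  — peak 7.

7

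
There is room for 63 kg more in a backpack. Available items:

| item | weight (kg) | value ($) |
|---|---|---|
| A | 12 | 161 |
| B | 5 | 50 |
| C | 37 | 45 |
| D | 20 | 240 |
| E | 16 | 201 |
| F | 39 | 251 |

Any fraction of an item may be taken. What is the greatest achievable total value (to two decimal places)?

716.36

Greedy by value/weight ratio, highest first.
Order: A (161/12=13.42) > E (201/16=12.56) > D (240/20=12.00) > B (50/5=10.00) > F (251/39=6.44) > C (45/37=1.22)
Fill: take A (12 @ 161) → take E (16 @ 201) → take D (20 @ 240) → take B (5 @ 50) → take 10/39 of F → 64.36; 63/63 used.
Total value = 716.36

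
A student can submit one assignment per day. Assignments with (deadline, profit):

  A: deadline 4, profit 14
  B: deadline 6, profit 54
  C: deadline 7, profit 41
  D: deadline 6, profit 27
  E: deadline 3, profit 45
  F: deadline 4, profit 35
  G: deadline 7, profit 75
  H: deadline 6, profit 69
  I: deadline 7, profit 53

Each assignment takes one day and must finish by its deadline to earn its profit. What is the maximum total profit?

372

Profit order: G=75 H=69 B=54 I=53 E=45 C=41 F=35 D=27 A=14
Assign: G→slot 7, H→slot 6, B→slot 5, I→slot 4, E→slot 3, C→slot 2, F→slot 1, D skipped, A skipped.
Slots: [1:F] [2:C] [3:E] [4:I] [5:B] [6:H] [7:G]
Profit = 35 + 41 + 45 + 53 + 54 + 69 + 75 = 372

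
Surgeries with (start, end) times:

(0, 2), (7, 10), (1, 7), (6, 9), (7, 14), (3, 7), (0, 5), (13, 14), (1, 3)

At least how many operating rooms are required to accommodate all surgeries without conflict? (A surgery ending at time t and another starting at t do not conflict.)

4

Count concurrent intervals with a sweep; the peak is the room count.
starts: [0, 0, 1, 1, 3, 6, 7, 7, 13]
ends:   [2, 3, 5, 7, 7, 9, 10, 14, 14]
s0→1 s0→2 s1→3 s1→4  — peak 4.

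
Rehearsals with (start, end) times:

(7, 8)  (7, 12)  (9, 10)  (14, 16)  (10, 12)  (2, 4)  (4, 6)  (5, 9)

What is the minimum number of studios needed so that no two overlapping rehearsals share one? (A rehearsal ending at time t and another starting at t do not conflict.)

3

starts: [2, 4, 5, 7, 7, 9, 10, 14]
ends:   [4, 6, 8, 9, 10, 12, 12, 16]
s2→1 e4→0 s4→1 s5→2 e6→1 s7→2 s7→3  — peak 3.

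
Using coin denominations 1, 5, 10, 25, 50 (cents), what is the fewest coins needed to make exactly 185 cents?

5

Greedy: take as many of the largest coin as possible, then repeat with the remainder.
185 − 3×50→35 − 1×25→10 − 1×10→0
Total coins = 3 + 1 + 1 = 5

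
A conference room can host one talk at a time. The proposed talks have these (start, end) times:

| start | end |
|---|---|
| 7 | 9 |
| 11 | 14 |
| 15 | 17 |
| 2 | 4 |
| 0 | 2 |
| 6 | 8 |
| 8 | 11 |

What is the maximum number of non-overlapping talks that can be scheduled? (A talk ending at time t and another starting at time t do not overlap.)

Sort by end time and greedily take each interval whose start is ≥ the last chosen end.
Sorted by end: (0,2)  (2,4)  (6,8)  (7,9)  (8,11)  (11,14)  (15,17)
take (0,2); take (2,4); take (6,8); skip (7,9); take (8,11); take (11,14); take (15,17).
Selected 6 talks.

6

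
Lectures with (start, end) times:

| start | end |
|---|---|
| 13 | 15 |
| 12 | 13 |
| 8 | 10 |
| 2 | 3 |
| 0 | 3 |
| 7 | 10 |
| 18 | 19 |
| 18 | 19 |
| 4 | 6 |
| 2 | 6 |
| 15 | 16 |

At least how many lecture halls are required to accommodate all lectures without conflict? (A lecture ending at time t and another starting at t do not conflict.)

3

The answer is the maximum number of intervals overlapping at any instant.
Events (time:±→running): 0:+→1 2:+→2 2:+→3 … peak 3.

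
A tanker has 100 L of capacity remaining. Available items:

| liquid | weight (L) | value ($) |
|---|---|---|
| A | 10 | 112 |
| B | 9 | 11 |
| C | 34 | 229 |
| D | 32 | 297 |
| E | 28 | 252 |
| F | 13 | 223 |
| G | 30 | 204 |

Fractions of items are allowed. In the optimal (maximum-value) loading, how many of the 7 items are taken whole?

4

Greedy by value/weight ratio, highest first.
Order: F (223/13=17.15) > A (112/10=11.20) > D (297/32=9.28) > E (252/28=9.00) > G (204/30=6.80) > C (229/34=6.74) > B (11/9=1.22)
Fill: take F (13 @ 223) → take A (10 @ 112) → take D (32 @ 297) → take E (28 @ 252) → take 17/30 of G → 115.60; 100/100 used.
4 item(s) taken whole; one partial (take 17/30 of G).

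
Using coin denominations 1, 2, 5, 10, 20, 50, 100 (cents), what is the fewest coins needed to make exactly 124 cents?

124 = 1×100 + 1×20 + 2×2
Total coins = 1 + 1 + 2 = 4

4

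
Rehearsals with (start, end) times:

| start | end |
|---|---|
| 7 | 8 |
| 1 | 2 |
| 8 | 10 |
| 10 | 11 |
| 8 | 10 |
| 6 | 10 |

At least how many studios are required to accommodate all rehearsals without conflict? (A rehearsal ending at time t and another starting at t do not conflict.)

The answer is the maximum number of intervals overlapping at any instant.
starts: [1, 6, 7, 8, 8, 10]
ends:   [2, 8, 10, 10, 10, 11]
s1→1 e2→0 s6→1 s7→2 e8→1 s8→2 s8→3  — peak 3.

3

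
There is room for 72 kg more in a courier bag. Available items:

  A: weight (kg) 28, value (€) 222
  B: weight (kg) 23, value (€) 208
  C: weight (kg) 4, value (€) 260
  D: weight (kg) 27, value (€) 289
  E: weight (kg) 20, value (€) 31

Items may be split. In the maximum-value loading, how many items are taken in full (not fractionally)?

3

Greedy by value/weight ratio, highest first.
Ratios (sorted): C 65.00, D 10.70, B 9.04, A 7.93, E 1.55
take C (4 @ 260); take D (27 @ 289); take B (23 @ 208); take 18/28 of A → 142.71. Capacity used 72/72.
3 item(s) taken whole; one partial (take 18/28 of A).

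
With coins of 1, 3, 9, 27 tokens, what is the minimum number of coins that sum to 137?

Greedy: take as many of the largest coin as possible, then repeat with the remainder.
137 = 5×27 + 2×1
Total coins = 5 + 2 = 7

7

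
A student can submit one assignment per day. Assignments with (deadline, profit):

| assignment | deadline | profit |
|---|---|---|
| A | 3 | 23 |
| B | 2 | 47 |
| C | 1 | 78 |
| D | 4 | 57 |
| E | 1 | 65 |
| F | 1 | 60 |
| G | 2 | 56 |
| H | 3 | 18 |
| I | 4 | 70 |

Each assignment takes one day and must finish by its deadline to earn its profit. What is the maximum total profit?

Profit order: C=78 I=70 E=65 F=60 D=57 G=56 B=47 A=23 H=18
Assign: C→slot 1, I→slot 4, E skipped, F skipped, D→slot 3, G→slot 2, B skipped, A skipped, H skipped.
Slots: [1:C] [2:G] [3:D] [4:I]
Profit = 78 + 56 + 57 + 70 = 261

261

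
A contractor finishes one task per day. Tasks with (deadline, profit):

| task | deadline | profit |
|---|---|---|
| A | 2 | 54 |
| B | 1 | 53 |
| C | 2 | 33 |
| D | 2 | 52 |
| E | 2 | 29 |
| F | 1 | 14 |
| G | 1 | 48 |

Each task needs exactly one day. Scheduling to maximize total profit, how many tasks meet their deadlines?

Profit order: A=54 B=53 D=52 G=48 C=33 E=29 F=14
Assign: A→slot 2, B→slot 1, D skipped, G skipped, C skipped, E skipped, F skipped.
Slots: [1:B] [2:A]
2 of 7 scheduled.

2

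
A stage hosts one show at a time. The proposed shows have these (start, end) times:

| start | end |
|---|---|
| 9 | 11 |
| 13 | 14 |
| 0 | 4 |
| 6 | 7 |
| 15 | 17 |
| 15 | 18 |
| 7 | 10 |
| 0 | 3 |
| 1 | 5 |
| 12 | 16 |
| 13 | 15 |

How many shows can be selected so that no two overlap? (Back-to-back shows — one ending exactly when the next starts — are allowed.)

By end time: (0,3), (0,4), (1,5), (6,7), (7,10), (9,11), (13,14), (13,15), (12,16), (15,17), (15,18).
Pick (0,3); next start ≥ 3 → (6,7); next start ≥ 7 → (7,10); next start ≥ 10 → (13,14); next start ≥ 14 → (15,17).
Selected 5 shows.

5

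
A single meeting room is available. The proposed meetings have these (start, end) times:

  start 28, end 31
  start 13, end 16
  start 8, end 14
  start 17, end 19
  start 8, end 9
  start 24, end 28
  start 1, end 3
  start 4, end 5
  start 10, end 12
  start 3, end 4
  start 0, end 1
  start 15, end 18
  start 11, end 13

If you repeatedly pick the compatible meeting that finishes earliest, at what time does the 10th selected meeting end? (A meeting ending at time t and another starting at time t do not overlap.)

Sorted by end: (0,1)  (1,3)  (3,4)  (4,5)  (8,9)  (10,12)  (11,13)  (8,14)  (13,16)  (15,18)  (17,19)  (24,28)  (28,31)
take (0,1); take (1,3); take (3,4); take (4,5); take (8,9); take (10,12); skip (11,13); take (13,16); take (17,19); take (24,28); take (28,31).
Selected: (0,1) (1,3) (3,4) (4,5) (8,9) (10,12) (13,16) (17,19) (24,28) (28,31)

31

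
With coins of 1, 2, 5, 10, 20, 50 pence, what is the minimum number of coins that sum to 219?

8

Greedy: take as many of the largest coin as possible, then repeat with the remainder.
219 = 4×50 + 1×10 + 1×5 + 2×2
Total coins = 4 + 1 + 1 + 2 = 8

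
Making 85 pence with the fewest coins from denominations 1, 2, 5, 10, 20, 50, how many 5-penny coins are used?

1

Use the largest denomination that fits, subtract, and repeat.
85 − 1×50→35 − 1×20→15 − 1×10→5 − 1×5→0
Count of 5: 1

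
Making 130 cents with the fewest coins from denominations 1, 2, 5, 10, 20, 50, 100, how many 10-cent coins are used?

1

Greedy: take as many of the largest coin as possible, then repeat with the remainder.
130 = 1×100 + 1×20 + 1×10
Count of 10: 1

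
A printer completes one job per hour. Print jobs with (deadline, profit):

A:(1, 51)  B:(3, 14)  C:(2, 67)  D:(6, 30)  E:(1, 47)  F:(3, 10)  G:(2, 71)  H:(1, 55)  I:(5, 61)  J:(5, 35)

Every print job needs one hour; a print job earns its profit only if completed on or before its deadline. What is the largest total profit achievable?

278

Profit order: G=71 C=67 I=61 H=55 A=51 E=47 J=35 D=30 B=14 F=10
Assign: G→slot 2, C→slot 1, I→slot 5, H skipped, A skipped, E skipped, J→slot 4, D→slot 6, B→slot 3, F skipped.
Slots: [1:C] [2:G] [3:B] [4:J] [5:I] [6:D]
Profit = 67 + 71 + 14 + 35 + 61 + 30 = 278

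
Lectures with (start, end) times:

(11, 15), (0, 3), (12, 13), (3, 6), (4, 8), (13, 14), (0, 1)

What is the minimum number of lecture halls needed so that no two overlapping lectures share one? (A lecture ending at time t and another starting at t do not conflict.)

2

The answer is the maximum number of intervals overlapping at any instant.
starts: [0, 0, 3, 4, 11, 12, 13]
ends:   [1, 3, 6, 8, 13, 14, 15]
s0→1 s0→2  — peak 2.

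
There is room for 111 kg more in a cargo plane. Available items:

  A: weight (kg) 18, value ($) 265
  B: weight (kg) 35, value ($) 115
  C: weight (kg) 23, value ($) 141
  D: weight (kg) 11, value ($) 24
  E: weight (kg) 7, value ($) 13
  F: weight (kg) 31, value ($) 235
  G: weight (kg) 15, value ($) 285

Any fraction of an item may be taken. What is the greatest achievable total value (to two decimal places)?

1004.86

Greedy by value/weight ratio, highest first.
Order: G (285/15=19.00) > A (265/18=14.72) > F (235/31=7.58) > C (141/23=6.13) > B (115/35=3.29) > D (24/11=2.18) > E (13/7=1.86)
Fill: take G (15 @ 285) → take A (18 @ 265) → take F (31 @ 235) → take C (23 @ 141) → take 24/35 of B → 78.86; 111/111 used.
Total value = 1004.86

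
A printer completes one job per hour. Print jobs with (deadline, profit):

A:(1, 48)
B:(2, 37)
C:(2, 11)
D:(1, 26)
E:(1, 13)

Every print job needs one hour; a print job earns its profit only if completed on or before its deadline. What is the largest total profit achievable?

Take jobs in profit order; each goes to the latest open slot no later than its deadline.
By profit: A(d1,48), B(d2,37), D(d1,26), E(d1,13), C(d2,11)
A→slot 1; B→slot 2; D skipped; E skipped; C skipped.
Profit = 48 + 37 = 85

85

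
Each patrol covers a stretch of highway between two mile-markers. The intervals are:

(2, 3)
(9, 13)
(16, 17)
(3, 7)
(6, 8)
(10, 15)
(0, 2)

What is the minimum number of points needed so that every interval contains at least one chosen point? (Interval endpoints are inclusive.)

4

By right end: [0,2]  [2,3]  [3,7]  [6,8]  [9,13]  [10,15]  [16,17]
[0,2] uncovered → point at 2; [3,7] uncovered → point at 7; [9,13] uncovered → point at 13; [16,17] uncovered → point at 17.
Points: 2, 7, 13, 17 (4 total).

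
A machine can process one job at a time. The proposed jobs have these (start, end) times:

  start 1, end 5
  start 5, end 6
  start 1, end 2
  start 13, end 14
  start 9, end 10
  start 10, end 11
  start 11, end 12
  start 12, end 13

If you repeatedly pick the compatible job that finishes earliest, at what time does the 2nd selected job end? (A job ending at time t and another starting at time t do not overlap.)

6

Greedy by earliest finish: after sorting by end time, pick each interval compatible with the last pick.
Sorted by end: (1,2)  (1,5)  (5,6)  (9,10)  (10,11)  (11,12)  (12,13)  (13,14)
take (1,2); take (5,6); take (9,10); take (10,11); take (11,12); take (12,13); take (13,14).
Selected: (1,2) (5,6) (9,10) (10,11) (11,12) (12,13) (13,14)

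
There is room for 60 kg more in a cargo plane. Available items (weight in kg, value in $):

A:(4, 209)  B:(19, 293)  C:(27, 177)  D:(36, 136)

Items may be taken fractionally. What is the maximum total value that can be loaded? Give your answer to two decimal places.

716.78

Order: A (209/4=52.25) > B (293/19=15.42) > C (177/27=6.56) > D (136/36=3.78)
Fill: take A (4 @ 209) → take B (19 @ 293) → take C (27 @ 177) → take 10/36 of D → 37.78; 60/60 used.
Total value = 716.78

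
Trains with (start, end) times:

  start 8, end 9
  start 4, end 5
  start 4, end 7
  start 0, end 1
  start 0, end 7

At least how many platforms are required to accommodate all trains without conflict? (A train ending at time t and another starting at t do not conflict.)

3

Count concurrent intervals with a sweep; the peak is the room count.
starts: [0, 0, 4, 4, 8]
ends:   [1, 5, 7, 7, 9]
s0→1 s0→2 e1→1 s4→2 s4→3  — peak 3.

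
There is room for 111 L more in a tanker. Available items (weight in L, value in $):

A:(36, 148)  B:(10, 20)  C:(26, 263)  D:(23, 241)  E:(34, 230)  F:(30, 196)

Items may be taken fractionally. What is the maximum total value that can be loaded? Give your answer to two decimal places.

916.93

Sort by value per unit weight and fill in that order.
Ratios (sorted): D 10.48, C 10.12, E 6.76, F 6.53, A 4.11, B 2.00
take D (23 @ 241); take C (26 @ 263); take E (34 @ 230); take 28/30 of F → 182.93. Capacity used 111/111.
Total value = 916.93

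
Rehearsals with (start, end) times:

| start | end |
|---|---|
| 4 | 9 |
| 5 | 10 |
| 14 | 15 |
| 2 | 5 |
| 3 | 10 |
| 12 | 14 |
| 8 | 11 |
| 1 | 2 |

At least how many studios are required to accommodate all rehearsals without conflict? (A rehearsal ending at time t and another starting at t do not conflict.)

starts: [1, 2, 3, 4, 5, 8, 12, 14]
ends:   [2, 5, 9, 10, 10, 11, 14, 15]
s1→1 e2→0 s2→1 s3→2 s4→3 e5→2 s5→3 s8→4  — peak 4.

4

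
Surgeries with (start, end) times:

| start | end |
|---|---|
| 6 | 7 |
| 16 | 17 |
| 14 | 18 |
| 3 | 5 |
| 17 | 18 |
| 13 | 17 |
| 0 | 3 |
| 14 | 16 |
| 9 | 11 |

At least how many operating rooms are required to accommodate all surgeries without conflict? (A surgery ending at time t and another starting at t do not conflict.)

3

Events (time:±→running): 0:+→1 3:-→0 3:+→1 5:-→0 6:+→1 7:-→0 9:+→1 11:-→0 13:+→1 14:+→2 14:+→3 … peak 3.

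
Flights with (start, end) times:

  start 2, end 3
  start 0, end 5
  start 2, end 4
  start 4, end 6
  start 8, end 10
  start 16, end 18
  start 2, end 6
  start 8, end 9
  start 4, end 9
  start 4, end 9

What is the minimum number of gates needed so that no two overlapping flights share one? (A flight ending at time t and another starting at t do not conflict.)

5

Count concurrent intervals with a sweep; the peak is the room count.
Events (time:±→running): 0:+→1 2:+→2 2:+→3 2:+→4 3:-→3 4:-→2 4:+→3 4:+→4 4:+→5 … peak 5.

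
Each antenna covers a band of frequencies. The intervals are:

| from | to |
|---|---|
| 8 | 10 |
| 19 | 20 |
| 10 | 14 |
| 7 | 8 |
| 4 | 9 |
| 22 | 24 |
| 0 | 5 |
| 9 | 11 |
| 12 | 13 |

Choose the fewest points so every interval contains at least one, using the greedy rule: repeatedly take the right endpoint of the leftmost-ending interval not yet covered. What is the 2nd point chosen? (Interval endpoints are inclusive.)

By right end: [0,5]  [7,8]  [4,9]  [8,10]  [9,11]  [12,13]  [10,14]  [19,20]  [22,24]
[0,5] uncovered → point at 5; [7,8] uncovered → point at 8; [9,11] uncovered → point at 11; [12,13] uncovered → point at 13; [19,20] uncovered → point at 20; [22,24] uncovered → point at 24.
Points: 5, 8, 11, 13, 20, 24 (6 total).

8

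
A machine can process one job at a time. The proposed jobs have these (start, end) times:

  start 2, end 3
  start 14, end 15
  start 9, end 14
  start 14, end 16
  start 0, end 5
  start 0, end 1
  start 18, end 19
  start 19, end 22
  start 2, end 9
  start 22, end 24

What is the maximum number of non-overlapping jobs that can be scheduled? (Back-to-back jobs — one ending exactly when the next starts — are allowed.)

Sorted by end: (0,1)  (2,3)  (0,5)  (2,9)  (9,14)  (14,15)  (14,16)  (18,19)  (19,22)  (22,24)
take (0,1); take (2,3); skip (0,5); take (9,14); take (14,15); take (18,19); take (19,22); take (22,24).
Selected 7 jobs.

7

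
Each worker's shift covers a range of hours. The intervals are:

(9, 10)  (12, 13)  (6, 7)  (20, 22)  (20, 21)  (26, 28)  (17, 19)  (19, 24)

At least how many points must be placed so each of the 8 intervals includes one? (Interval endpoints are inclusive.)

Sorted: [6,7] [9,10] [12,13] [17,19] [20,21] [20,22] [19,24] [26,28]
{[6,7]} hit by 7; {[9,10]} hit by 10; {[12,13]} hit by 13; {[17,19]} hit by 19; {[20,21],[20,22],[19,24]} hit by 21; {[26,28]} hit by 28.
Points: 7, 10, 13, 19, 21, 28 (6 total).

6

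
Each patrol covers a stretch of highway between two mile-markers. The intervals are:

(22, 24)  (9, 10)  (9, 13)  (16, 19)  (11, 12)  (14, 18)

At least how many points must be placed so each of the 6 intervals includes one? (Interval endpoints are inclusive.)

Process intervals by earliest right end; each time one isn't hit yet, stab at its right endpoint.
Sorted: [9,10] [11,12] [9,13] [14,18] [16,19] [22,24]
{[9,10]} hit by 10; {[11,12],[9,13]} hit by 12; {[14,18],[16,19]} hit by 18; {[22,24]} hit by 24.
Points: 10, 12, 18, 24 (4 total).

4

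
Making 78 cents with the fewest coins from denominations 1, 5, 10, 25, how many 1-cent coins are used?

3

Greedy: take as many of the largest coin as possible, then repeat with the remainder.
78 − 3×25→3 − 3×1→0
Count of 1: 3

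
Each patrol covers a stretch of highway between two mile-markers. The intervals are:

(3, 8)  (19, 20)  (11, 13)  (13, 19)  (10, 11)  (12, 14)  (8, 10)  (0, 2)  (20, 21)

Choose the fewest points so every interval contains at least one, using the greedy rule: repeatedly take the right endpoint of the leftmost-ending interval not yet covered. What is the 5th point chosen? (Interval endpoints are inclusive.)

Sort by right endpoint; whenever an interval is uncovered, place a point at its right end.
By right end: [0,2]  [3,8]  [8,10]  [10,11]  [11,13]  [12,14]  [13,19]  [19,20]  [20,21]
[0,2] uncovered → point at 2; [3,8] uncovered → point at 8; [10,11] uncovered → point at 11; [12,14] uncovered → point at 14; [19,20] uncovered → point at 20.
Points: 2, 8, 11, 14, 20 (5 total).

20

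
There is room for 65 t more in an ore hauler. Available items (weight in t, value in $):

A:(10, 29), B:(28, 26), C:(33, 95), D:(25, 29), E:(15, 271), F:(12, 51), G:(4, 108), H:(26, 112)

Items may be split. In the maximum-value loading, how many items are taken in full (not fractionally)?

4

Greedy by value/weight ratio, highest first.
Ratios (sorted): G 27.00, E 18.07, H 4.31, F 4.25, A 2.90, C 2.88, D 1.16, B 0.93
take G (4 @ 108); take E (15 @ 271); take H (26 @ 112); take F (12 @ 51); take 8/10 of A → 23.20. Capacity used 65/65.
4 item(s) taken whole; one partial (take 8/10 of A).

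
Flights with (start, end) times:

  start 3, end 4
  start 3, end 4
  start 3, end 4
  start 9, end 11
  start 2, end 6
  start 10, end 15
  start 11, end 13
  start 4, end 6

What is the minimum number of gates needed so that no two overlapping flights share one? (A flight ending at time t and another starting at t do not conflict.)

4

The answer is the maximum number of intervals overlapping at any instant.
starts: [2, 3, 3, 3, 4, 9, 10, 11]
ends:   [4, 4, 4, 6, 6, 11, 13, 15]
s2→1 s3→2 s3→3 s3→4  — peak 4.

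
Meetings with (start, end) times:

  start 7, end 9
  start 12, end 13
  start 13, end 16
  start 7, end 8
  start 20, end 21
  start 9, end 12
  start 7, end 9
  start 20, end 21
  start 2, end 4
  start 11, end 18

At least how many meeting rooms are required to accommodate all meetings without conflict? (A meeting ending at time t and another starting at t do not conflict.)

starts: [2, 7, 7, 7, 9, 11, 12, 13, 20, 20]
ends:   [4, 8, 9, 9, 12, 13, 16, 18, 21, 21]
s2→1 e4→0 s7→1 s7→2 s7→3  — peak 3.

3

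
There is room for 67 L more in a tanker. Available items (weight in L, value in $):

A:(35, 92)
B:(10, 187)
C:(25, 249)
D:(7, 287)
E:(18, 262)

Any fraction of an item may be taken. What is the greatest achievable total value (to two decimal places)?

Sort by value per unit weight and fill in that order.
Order: D (287/7=41.00) > B (187/10=18.70) > E (262/18=14.56) > C (249/25=9.96) > A (92/35=2.63)
Fill: take D (7 @ 287) → take B (10 @ 187) → take E (18 @ 262) → take C (25 @ 249) → take 7/35 of A → 18.40; 67/67 used.
Total value = 1003.40

1003.40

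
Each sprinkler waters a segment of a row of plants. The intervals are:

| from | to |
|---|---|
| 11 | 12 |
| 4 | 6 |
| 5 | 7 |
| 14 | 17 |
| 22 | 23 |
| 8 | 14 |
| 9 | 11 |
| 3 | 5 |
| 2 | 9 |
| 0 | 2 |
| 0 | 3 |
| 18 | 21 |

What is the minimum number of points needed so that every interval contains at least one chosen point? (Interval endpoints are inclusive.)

6

Process intervals by earliest right end; each time one isn't hit yet, stab at its right endpoint.
By right end: [0,2]  [0,3]  [3,5]  [4,6]  [5,7]  [2,9]  [9,11]  [11,12]  [8,14]  [14,17]  [18,21]  [22,23]
[0,2] uncovered → point at 2; [3,5] uncovered → point at 5; [9,11] uncovered → point at 11; [14,17] uncovered → point at 17; [18,21] uncovered → point at 21; [22,23] uncovered → point at 23.
Points: 2, 5, 11, 17, 21, 23 (6 total).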